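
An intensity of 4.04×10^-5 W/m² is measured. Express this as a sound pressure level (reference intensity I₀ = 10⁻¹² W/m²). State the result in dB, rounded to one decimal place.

I/I₀ = 4.04×10^-5/10⁻¹² = 4.04×10^7, and L = 10·log₁₀(I/I₀).
L = 10·(0.6064 + 7) = 76.06 dB.

76.1 dB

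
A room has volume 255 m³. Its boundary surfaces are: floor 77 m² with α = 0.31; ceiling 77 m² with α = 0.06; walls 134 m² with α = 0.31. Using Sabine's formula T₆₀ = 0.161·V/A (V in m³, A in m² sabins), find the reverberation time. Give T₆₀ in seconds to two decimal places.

0.59 s

A = Σ Sᵢαᵢ = 77·0.31 + 77·0.06 + 134·0.31 = 70.03 m².
T₆₀ = 0.161 × 255 / 70.03 = 0.586 s.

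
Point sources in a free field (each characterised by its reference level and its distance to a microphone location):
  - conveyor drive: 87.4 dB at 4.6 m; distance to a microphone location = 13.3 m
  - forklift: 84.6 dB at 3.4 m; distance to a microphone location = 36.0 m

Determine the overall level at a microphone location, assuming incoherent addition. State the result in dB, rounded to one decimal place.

78.3 dB

Propagate each source to the receiver with L = L_ref − 20·log₁₀(r/r_ref), then add intensities.
conveyor drive: 87.4 − 20·log₁₀(13.3/4.6) = 87.4 − 9.22 = 78.18 dB.
forklift: 84.6 − 20·log₁₀(36.0/3.4) = 84.6 − 20.50 = 64.10 dB.
Σ 10^(L/10) = 6.831e+07 → L_total = 10·log₁₀(6.831e+07) = 78.34 dB.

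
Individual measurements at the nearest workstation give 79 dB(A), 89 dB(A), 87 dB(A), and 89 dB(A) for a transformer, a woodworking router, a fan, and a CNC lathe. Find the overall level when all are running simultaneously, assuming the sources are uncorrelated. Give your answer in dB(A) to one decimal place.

93.4 dB(A)

Incoherent sources combine by intensity addition: L_total = 10·log₁₀(Σ 10^(L_i/10)).
Σ 10^(L/10) = 10^(79/10) + 10^(89/10) + 10^(87/10) + 10^(89/10) = 2.169e+09.
L_total = 10·log₁₀(2.169e+09) = 93.36 dB(A).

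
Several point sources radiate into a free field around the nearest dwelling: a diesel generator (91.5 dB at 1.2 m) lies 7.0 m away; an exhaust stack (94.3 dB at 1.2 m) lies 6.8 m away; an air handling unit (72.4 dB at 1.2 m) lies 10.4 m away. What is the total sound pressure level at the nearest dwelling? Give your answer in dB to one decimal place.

81.0 dB

Propagate each source to the receiver with L = L_ref − 20·log₁₀(r/r_ref), then add intensities.
diesel generator: 91.5 − 20·log₁₀(7.0/1.2) = 91.5 − 15.32 = 76.18 dB.
exhaust stack: 94.3 − 20·log₁₀(6.8/1.2) = 94.3 − 15.07 = 79.23 dB.
air handling unit: 72.4 − 20·log₁₀(10.4/1.2) = 72.4 − 18.76 = 53.64 dB.
Σ 10^(L/10) = 1.256e+08 → L_total = 10·log₁₀(1.256e+08) = 80.99 dB.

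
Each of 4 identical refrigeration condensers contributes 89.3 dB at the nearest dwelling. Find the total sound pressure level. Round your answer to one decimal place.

95.3 dB

With 4 equal, uncorrelated contributions the intensity is 4× that of one unit, giving a rise of 10·log₁₀ 4.
L_total = 89.3 + 10·log₁₀(4) = 89.3 + 6.021 = 95.32 dB.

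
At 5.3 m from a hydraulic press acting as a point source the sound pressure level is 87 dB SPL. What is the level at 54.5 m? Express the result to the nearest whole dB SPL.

67 dB SPL

For a point source, L₂ = L₁ − 20·log₁₀(r₂/r₁).
L₂ = 87 − 20·log₁₀(54.5/5.3) = 87 − 20.242 = 66.76 dB SPL.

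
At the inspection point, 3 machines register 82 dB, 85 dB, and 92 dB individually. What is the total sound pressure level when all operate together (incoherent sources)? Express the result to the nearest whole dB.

93 dB

Incoherent sources combine by intensity addition: L_total = 10·log₁₀(Σ 10^(L_i/10)).
Σ 10^(L/10) = 10^(82/10) + 10^(85/10) + 10^(92/10) = 2.060e+09.
L_total = 10·log₁₀(2.060e+09) = 93.14 dB.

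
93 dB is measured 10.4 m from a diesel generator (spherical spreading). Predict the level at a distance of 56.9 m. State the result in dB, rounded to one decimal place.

78.2 dB

Point-source attenuation: ΔL = 20·log₁₀(r₂/r₁) = 20·log₁₀(56.9/10.4) = 14.762 dB.
L₂ = 93 − 20·log₁₀(56.9/10.4) = 93 − 14.762 = 78.24 dB.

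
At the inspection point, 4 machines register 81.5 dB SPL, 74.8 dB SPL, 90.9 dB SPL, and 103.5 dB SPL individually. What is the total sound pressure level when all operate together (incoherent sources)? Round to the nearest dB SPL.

104 dB SPL

For uncorrelated sources the intensities add, so convert each level to linear form, sum, and take 10·log₁₀ of the total.
Σ 10^(L/10) = 10^(81.5/10) + 10^(74.8/10) + 10^(90.9/10) + 10^(103.5/10) = 2.379e+10.
L_total = 10·log₁₀(2.379e+10) = 103.76 dB SPL.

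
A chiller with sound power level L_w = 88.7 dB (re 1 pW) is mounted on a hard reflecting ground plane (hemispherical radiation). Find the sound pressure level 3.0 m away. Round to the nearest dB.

71 dB

L_p = L_w − 10·log₁₀(2π·r²) with r = 3.0 m.
2π·r² = 56.55 m², 10·log₁₀ of that is 17.524 dB.
L_p = 88.7 − 17.524 = 71.18 dB.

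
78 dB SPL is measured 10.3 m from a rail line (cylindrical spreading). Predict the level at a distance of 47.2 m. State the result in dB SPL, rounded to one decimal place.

71.4 dB SPL

Cylindrical spreading from a line source gives a 10·log₁₀(r₂/r₁) drop.
L₂ = 78 − 10·log₁₀(47.2/10.3) = 78 − 6.611 = 71.39 dB SPL.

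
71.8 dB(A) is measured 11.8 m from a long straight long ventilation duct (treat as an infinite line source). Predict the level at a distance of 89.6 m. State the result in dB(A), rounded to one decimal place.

63.0 dB(A)

Cylindrical spreading from a line source gives a 10·log₁₀(r₂/r₁) drop.
L₂ = 71.8 − 10·log₁₀(89.6/11.8) = 71.8 − 8.804 = 63.00 dB(A).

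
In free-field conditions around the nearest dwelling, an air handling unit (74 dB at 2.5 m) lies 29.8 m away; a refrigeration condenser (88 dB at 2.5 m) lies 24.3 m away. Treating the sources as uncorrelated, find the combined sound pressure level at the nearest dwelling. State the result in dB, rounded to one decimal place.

68.4 dB

First find each source's level at the receiver (point-source: −20·log₁₀(r/r_ref)), then combine on an intensity basis.
air handling unit: 74 − 20·log₁₀(29.8/2.5) = 74 − 21.53 = 52.47 dB.
refrigeration condenser: 88 − 20·log₁₀(24.3/2.5) = 88 − 19.75 = 68.25 dB.
Σ 10^(L/10) = 6.855e+06 → L_total = 10·log₁₀(6.855e+06) = 68.36 dB.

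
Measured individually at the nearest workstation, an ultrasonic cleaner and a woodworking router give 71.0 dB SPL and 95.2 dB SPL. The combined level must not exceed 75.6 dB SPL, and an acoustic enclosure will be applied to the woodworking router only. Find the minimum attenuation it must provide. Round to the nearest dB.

21 dB

Everything except the woodworking router sums to 10^(71.0/10) = 1.259e+07 in linear terms, 71.00 dB SPL.
To meet 75.6 dB SPL overall, the treated woodworking router may contribute at most 10^(75.6/10) − 1.259e+07 = 2.372e+07, i.e. 73.75 dB SPL.
So the woodworking router must be reduced from 95.2 to 73.75 dB SPL: IL = 21.45 dB.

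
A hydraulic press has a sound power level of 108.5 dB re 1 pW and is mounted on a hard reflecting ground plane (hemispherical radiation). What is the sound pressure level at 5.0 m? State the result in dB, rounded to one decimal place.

86.5 dB

The power spreads over a hemisphere of area 2π·r², so L_p = L_w − 10·log₁₀(2π·r²).
2π·r² = 157.1 m², 10·log₁₀ of that is 21.961 dB.
L_p = 108.5 − 21.961 = 86.54 dB.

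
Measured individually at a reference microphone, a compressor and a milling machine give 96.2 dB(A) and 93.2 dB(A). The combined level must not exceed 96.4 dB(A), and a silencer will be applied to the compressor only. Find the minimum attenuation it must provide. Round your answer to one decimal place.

Fixed contribution from the other source: Σ 10^(L/10) = 10^(93.2/10) = 2.089e+09 (93.20 dB(A)).
The limit corresponds to 10^(96.4/10) = 4.365e+09; subtracting the fixed part leaves 2.276e+09 for the compressor, i.e. 93.57 dB(A).
Required insertion loss = 96.2 − 93.57 = 2.63 dB.

2.6 dB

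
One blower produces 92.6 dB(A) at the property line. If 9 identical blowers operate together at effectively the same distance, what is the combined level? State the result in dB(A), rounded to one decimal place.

L_total = L₁ + 10·log₁₀ N for N identical incoherent sources.
L_total = 92.6 + 10·log₁₀(9) = 92.6 + 9.542 = 102.14 dB(A).

102.1 dB(A)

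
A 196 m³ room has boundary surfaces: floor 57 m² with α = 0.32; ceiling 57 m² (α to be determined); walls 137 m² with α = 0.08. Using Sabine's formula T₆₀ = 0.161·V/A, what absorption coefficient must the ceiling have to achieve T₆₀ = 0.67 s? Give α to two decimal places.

Required total absorption A = 0.161·196/0.67 = 47.10 m².
Absorption from the other surfaces = 57·0.32 + 137·0.08 = 29.20 m², so the ceiling must supply 17.90 m² over 57 m².
α = 17.90/57 = 0.314.

0.31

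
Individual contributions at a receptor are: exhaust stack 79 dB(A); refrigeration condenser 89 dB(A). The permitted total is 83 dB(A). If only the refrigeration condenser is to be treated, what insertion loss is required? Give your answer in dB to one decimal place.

Everything except the refrigeration condenser sums to 10^(79/10) = 7.943e+07 in linear terms, 79.00 dB(A).
The limit corresponds to 10^(83/10) = 1.995e+08; subtracting the fixed part leaves 1.201e+08 for the refrigeration condenser, i.e. 80.80 dB(A).
So the refrigeration condenser must be reduced from 89 to 80.80 dB(A): IL = 8.20 dB.

8.2 dB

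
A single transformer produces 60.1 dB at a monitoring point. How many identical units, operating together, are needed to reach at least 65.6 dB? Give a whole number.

Need L₁ + 10·log₁₀ N ≥ 65.6, i.e. log₁₀ N ≥ 0.55.
N ≥ 10^(5.5/10) = 3.548, so N = 4.

4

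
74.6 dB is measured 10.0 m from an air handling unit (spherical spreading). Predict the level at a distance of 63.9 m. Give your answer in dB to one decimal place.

Spherical spreading from a point source gives a 20·log₁₀(r₂/r₁) drop.
L₂ = 74.6 − 20·log₁₀(63.9/10.0) = 74.6 − 16.110 = 58.49 dB.

58.5 dB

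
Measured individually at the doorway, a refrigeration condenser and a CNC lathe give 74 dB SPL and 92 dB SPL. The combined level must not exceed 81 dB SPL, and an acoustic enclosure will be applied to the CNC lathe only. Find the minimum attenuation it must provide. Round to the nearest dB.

12 dB

Everything except the CNC lathe sums to 10^(74/10) = 2.512e+07 in linear terms, 74.00 dB SPL.
The limit corresponds to 10^(81/10) = 1.259e+08; subtracting the fixed part leaves 1.008e+08 for the CNC lathe, i.e. 80.03 dB SPL.
So the CNC lathe must be reduced from 92 to 80.03 dB SPL: IL = 11.97 dB.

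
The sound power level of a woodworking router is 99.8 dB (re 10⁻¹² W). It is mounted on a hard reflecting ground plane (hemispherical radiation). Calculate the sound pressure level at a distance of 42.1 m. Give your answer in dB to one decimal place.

59.3 dB

Free-field hemispherical radiation: L_p = L_w − 10·log₁₀(2π·r²), r = 42.1 m.
2π·r² = 1.114e+04 m², 10·log₁₀ of that is 40.467 dB.
L_p = 99.8 − 40.467 = 59.33 dB.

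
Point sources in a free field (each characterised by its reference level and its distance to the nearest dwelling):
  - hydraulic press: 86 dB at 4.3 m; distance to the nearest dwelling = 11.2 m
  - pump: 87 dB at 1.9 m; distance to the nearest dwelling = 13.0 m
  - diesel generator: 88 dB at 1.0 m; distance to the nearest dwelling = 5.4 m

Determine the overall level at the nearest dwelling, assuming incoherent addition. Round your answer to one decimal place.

First find each source's level at the receiver (point-source: −20·log₁₀(r/r_ref)), then combine on an intensity basis.
hydraulic press: 86 − 20·log₁₀(11.2/4.3) = 86 − 8.31 = 77.69 dB.
pump: 87 − 20·log₁₀(13.0/1.9) = 87 − 16.70 = 70.30 dB.
diesel generator: 88 − 20·log₁₀(5.4/1.0) = 88 − 14.65 = 73.35 dB.
Σ 10^(L/10) = 9.103e+07 → L_total = 10·log₁₀(9.103e+07) = 79.59 dB.

79.6 dB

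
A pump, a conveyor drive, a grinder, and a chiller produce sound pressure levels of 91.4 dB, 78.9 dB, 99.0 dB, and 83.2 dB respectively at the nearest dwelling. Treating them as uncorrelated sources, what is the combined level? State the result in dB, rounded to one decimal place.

99.8 dB

Incoherent sources combine by intensity addition: L_total = 10·log₁₀(Σ 10^(L_i/10)).
Σ 10^(L/10) = 10^(91.4/10) + 10^(78.9/10) + 10^(99.0/10) + 10^(83.2/10) = 9.610e+09.
L_total = 10·log₁₀(9.610e+09) = 99.83 dB.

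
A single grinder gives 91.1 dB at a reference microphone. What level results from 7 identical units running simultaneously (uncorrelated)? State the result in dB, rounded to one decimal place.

L_total = L₁ + 10·log₁₀ N for N identical incoherent sources.
L_total = 91.1 + 10·log₁₀(7) = 91.1 + 8.451 = 99.55 dB.

99.6 dB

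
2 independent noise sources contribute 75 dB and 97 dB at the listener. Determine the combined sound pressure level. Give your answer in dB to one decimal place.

Incoherent sources combine by intensity addition: L_total = 10·log₁₀(Σ 10^(L_i/10)).
Σ 10^(L/10) = 10^(75/10) + 10^(97/10) = 5.043e+09.
L_total = 10·log₁₀(5.043e+09) = 97.03 dB.

97.0 dB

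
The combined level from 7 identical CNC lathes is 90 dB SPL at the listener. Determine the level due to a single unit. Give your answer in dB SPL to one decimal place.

81.5 dB SPL

For N identical incoherent sources L_total = L₁ + 10·log₁₀ N, so L₁ = 90 − 10·log₁₀(7) = 90 − 8.451.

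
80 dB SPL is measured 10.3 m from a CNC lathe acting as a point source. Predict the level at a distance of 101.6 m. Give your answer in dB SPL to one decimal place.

For a point source, L₂ = L₁ − 20·log₁₀(r₂/r₁).
L₂ = 80 − 20·log₁₀(101.6/10.3) = 80 − 19.881 = 60.12 dB SPL.

60.1 dB SPL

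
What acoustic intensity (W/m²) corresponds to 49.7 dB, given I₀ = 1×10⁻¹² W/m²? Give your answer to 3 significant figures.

L = 10·log₁₀(I/I₀) ⇒ I = I₀·10^(L/10) = 10⁻¹² × 10^4.97.

9.33e-08 W/m²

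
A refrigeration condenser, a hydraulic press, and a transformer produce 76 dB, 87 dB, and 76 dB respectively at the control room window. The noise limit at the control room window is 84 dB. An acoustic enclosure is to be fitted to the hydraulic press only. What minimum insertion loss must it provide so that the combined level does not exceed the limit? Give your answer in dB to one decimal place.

4.7 dB

The untreated sources together contribute 10^(76/10) + 10^(76/10) = 7.962e+07, i.e. 79.01 dB.
To meet 84 dB overall, the treated hydraulic press may contribute at most 10^(84/10) − 7.962e+07 = 1.716e+08, i.e. 82.34 dB.
Required insertion loss = 87 − 82.34 = 4.66 dB.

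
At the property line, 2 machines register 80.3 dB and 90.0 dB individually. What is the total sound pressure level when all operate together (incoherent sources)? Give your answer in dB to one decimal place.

90.4 dB

For uncorrelated sources the intensities add, so convert each level to linear form, sum, and take 10·log₁₀ of the total.
Σ 10^(L/10) = 10^(80.3/10) + 10^(90.0/10) = 1.107e+09.
L_total = 10·log₁₀(1.107e+09) = 90.44 dB.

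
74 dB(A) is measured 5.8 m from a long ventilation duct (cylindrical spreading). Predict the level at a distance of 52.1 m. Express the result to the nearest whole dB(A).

For a line source, L₂ = L₁ − 10·log₁₀(r₂/r₁).
L₂ = 74 − 10·log₁₀(52.1/5.8) = 74 − 9.534 = 64.47 dB(A).

64 dB(A)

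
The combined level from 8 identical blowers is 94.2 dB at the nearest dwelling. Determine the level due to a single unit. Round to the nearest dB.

85 dB

8 equal contributions raise the level by 10·log₁₀ 8 = 9.031 dB, so each unit alone gives 94.2 − 9.031.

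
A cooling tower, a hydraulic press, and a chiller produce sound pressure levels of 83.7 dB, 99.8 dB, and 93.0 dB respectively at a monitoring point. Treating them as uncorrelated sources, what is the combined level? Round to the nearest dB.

101 dB

For uncorrelated sources the intensities add, so convert each level to linear form, sum, and take 10·log₁₀ of the total.
Σ 10^(L/10) = 10^(83.7/10) + 10^(99.8/10) + 10^(93.0/10) = 1.178e+10.
L_total = 10·log₁₀(1.178e+10) = 100.71 dB.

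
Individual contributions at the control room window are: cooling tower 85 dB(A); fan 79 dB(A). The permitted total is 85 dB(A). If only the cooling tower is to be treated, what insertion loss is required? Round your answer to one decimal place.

1.3 dB

Fixed contribution from the other source: Σ 10^(L/10) = 10^(79/10) = 7.943e+07 (79.00 dB(A)).
The limit corresponds to 10^(85/10) = 3.162e+08; subtracting the fixed part leaves 2.368e+08 for the cooling tower, i.e. 83.74 dB(A).
So the cooling tower must be reduced from 85 to 83.74 dB(A): IL = 1.26 dB.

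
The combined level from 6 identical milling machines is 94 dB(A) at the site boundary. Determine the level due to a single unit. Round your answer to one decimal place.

86.2 dB(A)

6 equal contributions raise the level by 10·log₁₀ 6 = 7.782 dB, so each unit alone gives 94 − 7.782.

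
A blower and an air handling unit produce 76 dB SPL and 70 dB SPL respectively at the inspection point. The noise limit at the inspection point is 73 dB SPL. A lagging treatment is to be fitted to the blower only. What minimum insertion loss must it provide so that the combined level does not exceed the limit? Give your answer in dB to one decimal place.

Fixed contribution from the other source: Σ 10^(L/10) = 10^(70/10) = 1.000e+07 (70.00 dB SPL).
To meet 73 dB SPL overall, the treated blower may contribute at most 10^(73/10) − 1.000e+07 = 9.953e+06, i.e. 69.98 dB SPL.
Required insertion loss = 76 − 69.98 = 6.02 dB.

6.0 dB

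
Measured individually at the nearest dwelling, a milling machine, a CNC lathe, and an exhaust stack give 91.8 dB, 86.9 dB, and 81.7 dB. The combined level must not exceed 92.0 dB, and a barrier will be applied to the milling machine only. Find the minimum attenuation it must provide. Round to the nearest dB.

Fixed contribution from the other sources: Σ 10^(L/10) = 10^(86.9/10) + 10^(81.7/10) = 6.377e+08 (88.05 dB).
The limit corresponds to 10^(92.0/10) = 1.585e+09; subtracting the fixed part leaves 9.472e+08 for the milling machine, i.e. 89.76 dB.
So the milling machine must be reduced from 91.8 to 89.76 dB: IL = 2.04 dB.

2 dB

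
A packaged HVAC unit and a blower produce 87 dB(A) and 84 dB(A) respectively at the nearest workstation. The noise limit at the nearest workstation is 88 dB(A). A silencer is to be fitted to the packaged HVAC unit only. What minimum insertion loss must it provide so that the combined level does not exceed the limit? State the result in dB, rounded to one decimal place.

The untreated sources together contribute 10^(84/10) = 2.512e+08, i.e. 84.00 dB(A).
To meet 88 dB(A) overall, the treated packaged HVAC unit may contribute at most 10^(88/10) − 2.512e+08 = 3.798e+08, i.e. 85.80 dB(A).
So the packaged HVAC unit must be reduced from 87 to 85.80 dB(A): IL = 1.20 dB.

1.2 dB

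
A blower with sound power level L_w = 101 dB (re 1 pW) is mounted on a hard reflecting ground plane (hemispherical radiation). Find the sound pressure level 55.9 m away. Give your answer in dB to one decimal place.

L_p = L_w − 10·log₁₀(2π·r²) with r = 55.9 m.
2π·r² = 1.963e+04 m², 10·log₁₀ of that is 42.930 dB.
L_p = 101 − 42.930 = 58.07 dB.

58.1 dB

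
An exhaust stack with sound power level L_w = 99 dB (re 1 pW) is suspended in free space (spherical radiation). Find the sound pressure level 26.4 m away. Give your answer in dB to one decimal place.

The power spreads over a sphere of area 4π·r², so L_p = L_w − 10·log₁₀(4π·r²).
4π·r² = 8758 m², 10·log₁₀ of that is 39.424 dB.
L_p = 99 − 39.424 = 59.58 dB.

59.6 dB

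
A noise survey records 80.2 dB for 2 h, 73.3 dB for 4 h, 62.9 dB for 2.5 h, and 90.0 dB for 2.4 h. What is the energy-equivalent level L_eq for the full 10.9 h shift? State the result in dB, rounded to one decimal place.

Weight each interval's intensity by its duration and average over T = 10.9 h:
Σ tᵢ·10^(Lᵢ/10) = 2·10^(80.2/10) + 4·10^(73.3/10) + 2.5·10^(62.9/10) + 2.4·10^(90.0/10) = 2.700e+09.
L_eq = 10·log₁₀(2.700e+09/10.9) = 83.94 dB.

83.9 dB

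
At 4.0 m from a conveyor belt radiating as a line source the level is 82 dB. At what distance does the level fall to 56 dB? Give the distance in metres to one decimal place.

1592.4 m

For a line source L₁ − L₂ = 10·log₁₀(r₂/r₁), so r₂ = r₁·10^((L₁−L₂)/10).
r₂ = 4.0·10^((82−56)/10) = 4.0·10^(26.0/10) = 1592.43 m.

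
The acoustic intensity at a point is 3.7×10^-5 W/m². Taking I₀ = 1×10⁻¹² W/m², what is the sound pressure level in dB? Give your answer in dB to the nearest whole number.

76 dB

I/I₀ = 3.7×10^-5/10⁻¹² = 3.7×10^7, and L = 10·log₁₀(I/I₀).
L = 10·(0.5682 + 7) = 75.68 dB.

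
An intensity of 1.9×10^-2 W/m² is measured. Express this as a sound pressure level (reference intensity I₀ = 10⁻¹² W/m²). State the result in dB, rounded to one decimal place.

102.8 dB

Dividing by I₀ shifts the exponent by 12: I/I₀ = 1.9×10^10.
L = 10·(0.2788 + 10) = 102.79 dB.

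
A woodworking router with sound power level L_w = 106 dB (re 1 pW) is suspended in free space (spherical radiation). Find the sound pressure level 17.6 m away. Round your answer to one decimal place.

70.1 dB

L_p = L_w − 10·log₁₀(4π·r²) with r = 17.6 m.
4π·r² = 3893 m², 10·log₁₀ of that is 35.902 dB.
L_p = 106 − 35.902 = 70.10 dB.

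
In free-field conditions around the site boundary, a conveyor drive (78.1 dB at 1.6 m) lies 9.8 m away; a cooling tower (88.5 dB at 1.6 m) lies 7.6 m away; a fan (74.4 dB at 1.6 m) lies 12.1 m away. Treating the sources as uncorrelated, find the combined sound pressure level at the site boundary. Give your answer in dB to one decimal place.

Propagate each source to the receiver with L = L_ref − 20·log₁₀(r/r_ref), then add intensities.
conveyor drive: 78.1 − 20·log₁₀(9.8/1.6) = 78.1 − 15.74 = 62.36 dB.
cooling tower: 88.5 − 20·log₁₀(7.6/1.6) = 88.5 − 13.53 = 74.97 dB.
fan: 74.4 − 20·log₁₀(12.1/1.6) = 74.4 − 17.57 = 56.83 dB.
Σ 10^(L/10) = 3.358e+07 → L_total = 10·log₁₀(3.358e+07) = 75.26 dB.

75.3 dB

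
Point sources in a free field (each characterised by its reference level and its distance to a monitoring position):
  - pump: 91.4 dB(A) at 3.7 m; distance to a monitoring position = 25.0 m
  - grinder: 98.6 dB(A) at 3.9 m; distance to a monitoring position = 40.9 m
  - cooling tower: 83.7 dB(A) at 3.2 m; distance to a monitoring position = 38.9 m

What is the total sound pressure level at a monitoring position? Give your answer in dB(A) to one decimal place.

First find each source's level at the receiver (point-source: −20·log₁₀(r/r_ref)), then combine on an intensity basis.
pump: 91.4 − 20·log₁₀(25.0/3.7) = 91.4 − 16.59 = 74.81 dB(A).
grinder: 98.6 − 20·log₁₀(40.9/3.9) = 98.6 − 20.41 = 78.19 dB(A).
cooling tower: 83.7 − 20·log₁₀(38.9/3.2) = 83.7 − 21.70 = 62.00 dB(A).
Σ 10^(L/10) = 9.769e+07 → L_total = 10·log₁₀(9.769e+07) = 79.90 dB(A).

79.9 dB(A)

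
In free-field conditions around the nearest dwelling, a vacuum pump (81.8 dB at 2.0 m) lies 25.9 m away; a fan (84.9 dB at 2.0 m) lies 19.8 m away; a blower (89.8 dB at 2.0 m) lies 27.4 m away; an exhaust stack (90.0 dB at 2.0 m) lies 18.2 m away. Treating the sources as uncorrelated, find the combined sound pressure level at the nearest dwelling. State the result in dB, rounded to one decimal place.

73.3 dB

Apply inverse-square spreading to bring every level to the receiver, then sum 10^(L/10).
vacuum pump: 81.8 − 20·log₁₀(25.9/2.0) = 81.8 − 22.25 = 59.55 dB.
fan: 84.9 − 20·log₁₀(19.8/2.0) = 84.9 − 19.91 = 64.99 dB.
blower: 89.8 − 20·log₁₀(27.4/2.0) = 89.8 − 22.73 = 67.07 dB.
exhaust stack: 90.0 − 20·log₁₀(18.2/2.0) = 90.0 − 19.18 = 70.82 dB.
Σ 10^(L/10) = 2.122e+07 → L_total = 10·log₁₀(2.122e+07) = 73.27 dB.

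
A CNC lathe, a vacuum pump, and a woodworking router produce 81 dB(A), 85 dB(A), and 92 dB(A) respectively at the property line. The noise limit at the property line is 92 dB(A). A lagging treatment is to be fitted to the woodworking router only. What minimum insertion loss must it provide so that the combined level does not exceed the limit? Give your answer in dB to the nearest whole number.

The untreated sources together contribute 10^(81/10) + 10^(85/10) = 4.421e+08, i.e. 86.46 dB(A).
To meet 92 dB(A) overall, the treated woodworking router may contribute at most 10^(92/10) − 4.421e+08 = 1.143e+09, i.e. 90.58 dB(A).
So the woodworking router must be reduced from 92 to 90.58 dB(A): IL = 1.42 dB.

1 dB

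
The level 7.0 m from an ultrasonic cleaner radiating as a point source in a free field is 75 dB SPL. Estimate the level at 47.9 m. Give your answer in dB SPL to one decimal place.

58.3 dB SPL

Spherical spreading from a point source gives a 20·log₁₀(r₂/r₁) drop.
L₂ = 75 − 20·log₁₀(47.9/7.0) = 75 − 16.705 = 58.30 dB SPL.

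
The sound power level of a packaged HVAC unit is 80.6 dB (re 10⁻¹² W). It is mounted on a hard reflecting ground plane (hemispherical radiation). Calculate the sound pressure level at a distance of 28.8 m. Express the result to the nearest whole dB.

43 dB

Free-field hemispherical radiation: L_p = L_w − 10·log₁₀(2π·r²), r = 28.8 m.
2π·r² = 5212 m², 10·log₁₀ of that is 37.170 dB.
L_p = 80.6 − 37.170 = 43.43 dB.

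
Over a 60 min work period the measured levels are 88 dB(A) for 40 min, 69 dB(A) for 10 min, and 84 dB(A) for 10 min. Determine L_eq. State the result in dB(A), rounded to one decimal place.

86.7 dB(A)

L_eq = 10·log₁₀[(1/T)·Σ tᵢ·10^(Lᵢ/10)] with T = 60 min.
Σ tᵢ·10^(Lᵢ/10) = 40·10^(88/10) + 10·10^(69/10) + 10·10^(84/10) = 2.783e+10.
L_eq = 10·log₁₀(2.783e+10/60) = 86.66 dB(A).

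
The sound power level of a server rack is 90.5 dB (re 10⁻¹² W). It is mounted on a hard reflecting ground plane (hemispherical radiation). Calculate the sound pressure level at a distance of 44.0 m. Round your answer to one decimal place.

49.6 dB

Free-field hemispherical radiation: L_p = L_w − 10·log₁₀(2π·r²), r = 44.0 m.
2π·r² = 1.216e+04 m², 10·log₁₀ of that is 40.851 dB.
L_p = 90.5 − 40.851 = 49.65 dB.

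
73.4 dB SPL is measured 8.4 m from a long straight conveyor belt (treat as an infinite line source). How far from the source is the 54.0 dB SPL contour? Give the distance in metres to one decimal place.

731.6 m

Line-source spreading drops the level by 10·log₁₀(r₂/r₁); inverting, r₂/r₁ = 10^(ΔL/10).
r₂ = 8.4·10^((73.4−54.0)/10) = 8.4·10^(19.4/10) = 731.61 m.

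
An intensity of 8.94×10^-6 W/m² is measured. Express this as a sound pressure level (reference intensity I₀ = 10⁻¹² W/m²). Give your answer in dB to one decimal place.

Dividing by I₀ shifts the exponent by 12: I/I₀ = 8.94×10^6.
L = 10·(0.9513 + 6) = 69.51 dB.

69.5 dB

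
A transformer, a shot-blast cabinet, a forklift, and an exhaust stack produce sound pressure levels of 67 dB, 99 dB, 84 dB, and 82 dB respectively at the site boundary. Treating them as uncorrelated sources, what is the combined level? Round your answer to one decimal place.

Incoherent sources combine by intensity addition: L_total = 10·log₁₀(Σ 10^(L_i/10)).
Σ 10^(L/10) = 10^(67/10) + 10^(99/10) + 10^(84/10) + 10^(82/10) = 8.358e+09.
L_total = 10·log₁₀(8.358e+09) = 99.22 dB.

99.2 dB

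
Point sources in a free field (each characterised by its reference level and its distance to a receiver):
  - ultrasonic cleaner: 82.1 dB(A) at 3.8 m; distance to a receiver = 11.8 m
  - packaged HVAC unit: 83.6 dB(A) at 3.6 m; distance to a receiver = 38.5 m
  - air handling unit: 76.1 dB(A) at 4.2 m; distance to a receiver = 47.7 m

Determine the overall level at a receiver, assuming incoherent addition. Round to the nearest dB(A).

73 dB(A)

First find each source's level at the receiver (point-source: −20·log₁₀(r/r_ref)), then combine on an intensity basis.
ultrasonic cleaner: 82.1 − 20·log₁₀(11.8/3.8) = 82.1 − 9.84 = 72.26 dB(A).
packaged HVAC unit: 83.6 − 20·log₁₀(38.5/3.6) = 83.6 − 20.58 = 63.02 dB(A).
air handling unit: 76.1 − 20·log₁₀(47.7/4.2) = 76.1 − 21.11 = 54.99 dB(A).
Σ 10^(L/10) = 1.914e+07 → L_total = 10·log₁₀(1.914e+07) = 72.82 dB(A).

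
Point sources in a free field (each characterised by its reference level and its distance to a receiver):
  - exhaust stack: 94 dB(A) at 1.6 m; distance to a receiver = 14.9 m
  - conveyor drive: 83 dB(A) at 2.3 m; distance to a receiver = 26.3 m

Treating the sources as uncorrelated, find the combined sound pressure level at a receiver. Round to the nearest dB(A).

75 dB(A)

Apply inverse-square spreading to bring every level to the receiver, then sum 10^(L/10).
exhaust stack: 94 − 20·log₁₀(14.9/1.6) = 94 − 19.38 = 74.62 dB(A).
conveyor drive: 83 − 20·log₁₀(26.3/2.3) = 83 − 21.16 = 61.84 dB(A).
Σ 10^(L/10) = 3.049e+07 → L_total = 10·log₁₀(3.049e+07) = 74.84 dB(A).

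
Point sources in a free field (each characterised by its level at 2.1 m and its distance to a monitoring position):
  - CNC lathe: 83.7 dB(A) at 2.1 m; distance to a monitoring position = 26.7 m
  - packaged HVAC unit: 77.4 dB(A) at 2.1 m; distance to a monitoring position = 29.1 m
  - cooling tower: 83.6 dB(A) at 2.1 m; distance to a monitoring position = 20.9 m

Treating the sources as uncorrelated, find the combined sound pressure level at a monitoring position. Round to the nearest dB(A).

66 dB(A)

First find each source's level at the receiver (point-source: −20·log₁₀(r/r_ref)), then combine on an intensity basis.
CNC lathe: 83.7 − 20·log₁₀(26.7/2.1) = 83.7 − 22.09 = 61.61 dB(A).
packaged HVAC unit: 77.4 − 20·log₁₀(29.1/2.1) = 77.4 − 22.83 = 54.57 dB(A).
cooling tower: 83.6 − 20·log₁₀(20.9/2.1) = 83.6 − 19.96 = 63.64 dB(A).
Σ 10^(L/10) = 4.049e+06 → L_total = 10·log₁₀(4.049e+06) = 66.07 dB(A).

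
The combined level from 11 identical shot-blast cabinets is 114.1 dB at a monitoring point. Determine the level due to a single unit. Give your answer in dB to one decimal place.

103.7 dB

Dividing the total intensity by 11 lowers the level by 10·log₁₀ 11 = 10.414 dB: L₁ = 114.1 − 10.414.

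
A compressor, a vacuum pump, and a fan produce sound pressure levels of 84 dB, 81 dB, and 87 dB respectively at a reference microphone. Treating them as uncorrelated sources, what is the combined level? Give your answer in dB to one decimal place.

89.4 dB

For uncorrelated sources the intensities add, so convert each level to linear form, sum, and take 10·log₁₀ of the total.
Σ 10^(L/10) = 10^(84/10) + 10^(81/10) + 10^(87/10) = 8.783e+08.
L_total = 10·log₁₀(8.783e+08) = 89.44 dB.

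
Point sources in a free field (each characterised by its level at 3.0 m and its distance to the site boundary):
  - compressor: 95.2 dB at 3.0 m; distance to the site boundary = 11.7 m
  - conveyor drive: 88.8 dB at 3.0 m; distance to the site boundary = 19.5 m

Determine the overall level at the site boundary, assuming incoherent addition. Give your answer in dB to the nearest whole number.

Apply inverse-square spreading to bring every level to the receiver, then sum 10^(L/10).
compressor: 95.2 − 20·log₁₀(11.7/3.0) = 95.2 − 11.82 = 83.38 dB.
conveyor drive: 88.8 − 20·log₁₀(19.5/3.0) = 88.8 − 16.26 = 72.54 dB.
Σ 10^(L/10) = 2.357e+08 → L_total = 10·log₁₀(2.357e+08) = 83.72 dB.

84 dB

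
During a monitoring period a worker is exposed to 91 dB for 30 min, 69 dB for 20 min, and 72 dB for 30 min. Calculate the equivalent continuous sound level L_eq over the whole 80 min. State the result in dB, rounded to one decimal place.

The energy average is taken in the linear domain: L_eq = 10·log₁₀[(Σ tᵢ·10^(Lᵢ/10))/T], T = 80 min.
Σ tᵢ·10^(Lᵢ/10) = 30·10^(91/10) + 20·10^(69/10) + 30·10^(72/10) = 3.840e+10.
L_eq = 10·log₁₀(3.840e+10/80) = 86.81 dB.

86.8 dB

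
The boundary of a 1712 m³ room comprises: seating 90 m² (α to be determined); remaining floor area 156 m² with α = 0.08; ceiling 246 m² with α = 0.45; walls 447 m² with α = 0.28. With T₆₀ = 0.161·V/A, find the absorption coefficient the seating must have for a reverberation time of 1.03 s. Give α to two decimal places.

Required total absorption A = 0.161·1712/1.03 = 267.60 m².
Absorption from the other surfaces = 156·0.08 + 246·0.45 + 447·0.28 = 248.34 m², so the seating must supply 19.26 m² over 90 m².
α = 19.26/90 = 0.214.

0.21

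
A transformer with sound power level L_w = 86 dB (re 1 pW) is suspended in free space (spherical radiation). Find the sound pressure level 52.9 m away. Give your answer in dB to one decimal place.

Free-field spherical radiation: L_p = L_w − 10·log₁₀(4π·r²), r = 52.9 m.
4π·r² = 3.517e+04 m², 10·log₁₀ of that is 45.461 dB.
L_p = 86 − 45.461 = 40.54 dB.

40.5 dB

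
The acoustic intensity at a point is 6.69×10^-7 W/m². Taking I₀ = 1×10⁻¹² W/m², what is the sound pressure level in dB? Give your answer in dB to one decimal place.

58.3 dB

I/I₀ = 6.69×10^-7/10⁻¹² = 6.69×10^5, and L = 10·log₁₀(I/I₀).
L = 10·(0.8254 + 5) = 58.25 dB.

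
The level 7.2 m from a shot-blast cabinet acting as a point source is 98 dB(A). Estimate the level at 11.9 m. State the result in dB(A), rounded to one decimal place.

93.6 dB(A)

Spherical spreading from a point source gives a 20·log₁₀(r₂/r₁) drop.
L₂ = 98 − 20·log₁₀(11.9/7.2) = 98 − 4.364 = 93.64 dB(A).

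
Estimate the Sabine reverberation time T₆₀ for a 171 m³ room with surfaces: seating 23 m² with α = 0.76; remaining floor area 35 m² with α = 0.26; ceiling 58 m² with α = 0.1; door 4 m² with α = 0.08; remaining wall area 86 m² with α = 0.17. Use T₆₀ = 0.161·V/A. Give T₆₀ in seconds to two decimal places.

Total absorption A = 23·0.76 + 35·0.26 + 58·0.1 + 4·0.08 + 86·0.17 = 47.32 m² sabins.
T₆₀ = 0.161·V/A = 0.161·171/47.32 = 0.582 s.

0.58 s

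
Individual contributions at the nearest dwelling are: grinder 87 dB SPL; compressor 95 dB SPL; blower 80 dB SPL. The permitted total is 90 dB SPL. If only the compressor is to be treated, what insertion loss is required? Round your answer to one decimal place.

The untreated sources together contribute 10^(87/10) + 10^(80/10) = 6.012e+08, i.e. 87.79 dB SPL.
To meet 90 dB SPL overall, the treated compressor may contribute at most 10^(90/10) − 6.012e+08 = 3.988e+08, i.e. 86.01 dB SPL.
So the compressor must be reduced from 95 to 86.01 dB SPL: IL = 8.99 dB.

9.0 dB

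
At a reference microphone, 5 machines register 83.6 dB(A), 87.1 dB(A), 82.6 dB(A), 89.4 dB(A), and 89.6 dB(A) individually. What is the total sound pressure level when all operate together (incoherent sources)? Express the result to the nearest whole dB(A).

94 dB(A)

For uncorrelated sources the intensities add, so convert each level to linear form, sum, and take 10·log₁₀ of the total.
Σ 10^(L/10) = 10^(83.6/10) + 10^(87.1/10) + 10^(82.6/10) + 10^(89.4/10) + 10^(89.6/10) = 2.707e+09.
L_total = 10·log₁₀(2.707e+09) = 94.32 dB(A).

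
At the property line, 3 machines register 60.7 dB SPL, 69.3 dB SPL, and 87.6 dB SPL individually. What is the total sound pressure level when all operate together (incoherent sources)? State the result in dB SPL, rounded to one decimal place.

For uncorrelated sources the intensities add, so convert each level to linear form, sum, and take 10·log₁₀ of the total.
Σ 10^(L/10) = 10^(60.7/10) + 10^(69.3/10) + 10^(87.6/10) = 5.851e+08.
L_total = 10·log₁₀(5.851e+08) = 87.67 dB SPL.

87.7 dB SPL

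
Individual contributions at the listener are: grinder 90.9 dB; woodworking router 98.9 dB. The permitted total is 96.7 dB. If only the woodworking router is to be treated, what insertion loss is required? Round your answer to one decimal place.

Everything except the woodworking router sums to 10^(90.9/10) = 1.230e+09 in linear terms, 90.90 dB.
The limit corresponds to 10^(96.7/10) = 4.677e+09; subtracting the fixed part leaves 3.447e+09 for the woodworking router, i.e. 95.37 dB.
Required insertion loss = 98.9 − 95.37 = 3.53 dB.

3.5 dB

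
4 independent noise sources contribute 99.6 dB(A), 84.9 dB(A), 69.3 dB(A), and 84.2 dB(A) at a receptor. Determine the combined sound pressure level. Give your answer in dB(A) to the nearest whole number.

100 dB(A)

Incoherent sources combine by intensity addition: L_total = 10·log₁₀(Σ 10^(L_i/10)).
Σ 10^(L/10) = 10^(99.6/10) + 10^(84.9/10) + 10^(69.3/10) + 10^(84.2/10) = 9.701e+09.
L_total = 10·log₁₀(9.701e+09) = 99.87 dB(A).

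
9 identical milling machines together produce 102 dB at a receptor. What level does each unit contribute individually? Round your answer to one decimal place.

9 equal contributions raise the level by 10·log₁₀ 9 = 9.542 dB, so each unit alone gives 102 − 9.542.

92.5 dB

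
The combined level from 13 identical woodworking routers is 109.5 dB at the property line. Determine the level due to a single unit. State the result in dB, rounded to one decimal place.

98.4 dB

For N identical incoherent sources L_total = L₁ + 10·log₁₀ N, so L₁ = 109.5 − 10·log₁₀(13) = 109.5 − 11.139.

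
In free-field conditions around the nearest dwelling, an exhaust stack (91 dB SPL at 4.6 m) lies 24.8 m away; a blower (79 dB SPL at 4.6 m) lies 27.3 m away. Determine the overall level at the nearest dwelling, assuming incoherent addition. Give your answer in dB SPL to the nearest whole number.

77 dB SPL

Apply inverse-square spreading to bring every level to the receiver, then sum 10^(L/10).
exhaust stack: 91 − 20·log₁₀(24.8/4.6) = 91 − 14.63 = 76.37 dB SPL.
blower: 79 − 20·log₁₀(27.3/4.6) = 79 − 15.47 = 63.53 dB SPL.
Σ 10^(L/10) = 4.557e+07 → L_total = 10·log₁₀(4.557e+07) = 76.59 dB SPL.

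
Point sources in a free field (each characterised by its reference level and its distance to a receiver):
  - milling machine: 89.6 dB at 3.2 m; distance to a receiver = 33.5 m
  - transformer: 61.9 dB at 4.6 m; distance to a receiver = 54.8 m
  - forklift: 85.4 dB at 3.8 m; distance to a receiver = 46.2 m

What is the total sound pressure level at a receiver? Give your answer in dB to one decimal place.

Propagate each source to the receiver with L = L_ref − 20·log₁₀(r/r_ref), then add intensities.
milling machine: 89.6 − 20·log₁₀(33.5/3.2) = 89.6 − 20.40 = 69.20 dB.
transformer: 61.9 − 20·log₁₀(54.8/4.6) = 61.9 − 21.52 = 40.38 dB.
forklift: 85.4 − 20·log₁₀(46.2/3.8) = 85.4 − 21.70 = 63.70 dB.
Σ 10^(L/10) = 1.068e+07 → L_total = 10·log₁₀(1.068e+07) = 70.29 dB.

70.3 dB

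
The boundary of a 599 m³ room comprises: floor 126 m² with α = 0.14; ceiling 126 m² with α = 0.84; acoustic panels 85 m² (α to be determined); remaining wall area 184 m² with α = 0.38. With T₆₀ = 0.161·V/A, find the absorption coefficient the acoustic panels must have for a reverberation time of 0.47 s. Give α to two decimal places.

0.14

From T₆₀ = 0.161·V/A, the target T₆₀ = 0.47 s needs A = 0.161·599/0.47 = 205.19 m².
Absorption from the other surfaces = 126·0.14 + 126·0.84 + 184·0.38 = 193.40 m², so the acoustic panels must supply 11.79 m² over 85 m².
α = 11.79/85 = 0.139.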